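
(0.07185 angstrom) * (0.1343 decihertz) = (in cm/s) 9.649e-12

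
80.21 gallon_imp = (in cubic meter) 0.3646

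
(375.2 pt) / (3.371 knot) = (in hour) 2.12e-05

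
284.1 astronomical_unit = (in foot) 1.394e+14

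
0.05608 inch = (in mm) 1.424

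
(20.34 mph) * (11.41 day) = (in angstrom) 8.964e+16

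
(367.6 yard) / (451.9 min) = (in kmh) 0.04463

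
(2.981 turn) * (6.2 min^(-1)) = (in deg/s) 110.9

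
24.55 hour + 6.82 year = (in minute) 3.586e+06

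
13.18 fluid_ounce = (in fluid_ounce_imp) 13.72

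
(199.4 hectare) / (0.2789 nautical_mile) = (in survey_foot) 1.267e+04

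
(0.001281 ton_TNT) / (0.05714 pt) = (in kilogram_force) 2.711e+10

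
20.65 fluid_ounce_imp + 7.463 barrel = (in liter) 1187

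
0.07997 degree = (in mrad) 1.396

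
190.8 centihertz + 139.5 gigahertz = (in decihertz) 1.395e+12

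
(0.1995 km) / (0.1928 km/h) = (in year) 0.0001181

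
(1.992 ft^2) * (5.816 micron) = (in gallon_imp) 0.0002368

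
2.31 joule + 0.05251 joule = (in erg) 2.363e+07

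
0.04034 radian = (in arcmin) 138.7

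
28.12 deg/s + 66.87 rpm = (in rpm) 71.56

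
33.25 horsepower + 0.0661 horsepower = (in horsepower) 33.32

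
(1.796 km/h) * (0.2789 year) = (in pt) 1.244e+10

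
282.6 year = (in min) 1.485e+08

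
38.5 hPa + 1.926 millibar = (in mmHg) 30.32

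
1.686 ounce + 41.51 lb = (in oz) 665.8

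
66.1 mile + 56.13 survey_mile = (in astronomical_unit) 1.315e-06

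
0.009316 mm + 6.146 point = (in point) 6.172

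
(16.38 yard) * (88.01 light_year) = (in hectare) 1.247e+15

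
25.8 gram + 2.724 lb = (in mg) 1.261e+06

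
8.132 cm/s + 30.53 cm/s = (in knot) 0.7515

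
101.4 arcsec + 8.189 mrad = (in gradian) 0.5526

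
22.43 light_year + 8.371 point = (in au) 1.418e+06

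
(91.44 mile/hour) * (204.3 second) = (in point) 2.367e+07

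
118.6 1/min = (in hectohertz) 0.01977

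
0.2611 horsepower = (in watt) 194.7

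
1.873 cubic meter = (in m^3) 1.873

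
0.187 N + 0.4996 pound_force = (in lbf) 0.5416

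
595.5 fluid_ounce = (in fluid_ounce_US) 595.5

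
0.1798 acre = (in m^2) 727.6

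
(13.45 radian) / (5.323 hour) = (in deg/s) 0.04021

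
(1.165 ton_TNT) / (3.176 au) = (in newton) 0.01026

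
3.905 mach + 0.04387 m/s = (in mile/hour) 2974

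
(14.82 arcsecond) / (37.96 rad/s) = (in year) 6.002e-14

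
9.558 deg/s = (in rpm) 1.593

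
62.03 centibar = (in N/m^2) 6.203e+04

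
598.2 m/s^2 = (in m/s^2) 598.2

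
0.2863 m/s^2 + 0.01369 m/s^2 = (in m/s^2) 0.3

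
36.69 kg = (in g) 3.669e+04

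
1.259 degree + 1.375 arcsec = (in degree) 1.259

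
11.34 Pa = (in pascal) 11.34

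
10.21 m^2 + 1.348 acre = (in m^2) 5465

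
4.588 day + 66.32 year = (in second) 2.092e+09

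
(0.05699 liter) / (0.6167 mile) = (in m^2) 5.742e-08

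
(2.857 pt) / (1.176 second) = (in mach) 2.517e-06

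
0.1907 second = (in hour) 5.297e-05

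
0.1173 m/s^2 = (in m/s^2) 0.1173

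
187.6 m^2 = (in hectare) 0.01876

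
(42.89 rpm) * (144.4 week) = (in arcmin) 1.348e+12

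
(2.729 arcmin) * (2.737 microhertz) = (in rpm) 2.075e-08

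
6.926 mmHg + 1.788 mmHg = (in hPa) 11.62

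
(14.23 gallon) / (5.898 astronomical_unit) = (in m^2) 6.105e-14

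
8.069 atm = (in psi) 118.6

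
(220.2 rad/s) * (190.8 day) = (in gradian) 2.311e+11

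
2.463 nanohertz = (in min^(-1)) 1.478e-07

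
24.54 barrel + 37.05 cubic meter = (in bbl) 257.6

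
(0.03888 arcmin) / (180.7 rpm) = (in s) 5.977e-07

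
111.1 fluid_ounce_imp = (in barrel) 0.01985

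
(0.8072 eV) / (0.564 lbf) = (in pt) 1.461e-16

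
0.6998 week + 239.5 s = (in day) 4.901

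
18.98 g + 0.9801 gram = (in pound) 0.044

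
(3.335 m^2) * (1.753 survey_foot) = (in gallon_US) 470.7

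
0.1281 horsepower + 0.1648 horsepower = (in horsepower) 0.2929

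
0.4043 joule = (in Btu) 0.0003832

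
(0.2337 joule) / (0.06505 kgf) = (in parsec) 1.187e-17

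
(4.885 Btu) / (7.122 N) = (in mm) 7.237e+05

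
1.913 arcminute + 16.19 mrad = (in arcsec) 3454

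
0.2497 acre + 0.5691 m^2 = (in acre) 0.2498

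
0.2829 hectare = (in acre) 0.6991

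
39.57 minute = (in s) 2374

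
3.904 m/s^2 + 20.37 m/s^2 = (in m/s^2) 24.27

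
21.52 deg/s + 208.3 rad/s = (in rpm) 1993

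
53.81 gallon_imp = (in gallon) 64.62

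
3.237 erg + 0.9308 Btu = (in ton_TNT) 2.347e-07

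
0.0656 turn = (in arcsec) 8.502e+04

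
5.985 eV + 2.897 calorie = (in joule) 12.12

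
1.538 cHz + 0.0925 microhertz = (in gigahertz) 1.538e-11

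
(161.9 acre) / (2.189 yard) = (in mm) 3.273e+08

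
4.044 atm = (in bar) 4.098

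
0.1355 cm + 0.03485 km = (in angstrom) 3.485e+11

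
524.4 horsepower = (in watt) 3.91e+05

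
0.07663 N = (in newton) 0.07663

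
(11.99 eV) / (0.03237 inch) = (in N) 2.336e-15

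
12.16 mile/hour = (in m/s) 5.436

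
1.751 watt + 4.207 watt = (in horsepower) 0.00799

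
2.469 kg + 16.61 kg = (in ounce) 673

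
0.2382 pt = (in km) 8.403e-08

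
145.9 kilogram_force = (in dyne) 1.431e+08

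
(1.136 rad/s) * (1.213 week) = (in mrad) 8.334e+08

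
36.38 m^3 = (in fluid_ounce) 1.23e+06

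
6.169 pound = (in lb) 6.169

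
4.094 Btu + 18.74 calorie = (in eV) 2.745e+22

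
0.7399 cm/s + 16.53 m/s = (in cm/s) 1654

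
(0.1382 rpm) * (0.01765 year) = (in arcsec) 1.662e+09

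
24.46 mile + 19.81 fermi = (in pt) 1.116e+08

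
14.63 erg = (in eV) 9.131e+12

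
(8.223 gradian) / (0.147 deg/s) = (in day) 0.0005827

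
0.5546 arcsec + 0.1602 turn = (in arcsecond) 2.076e+05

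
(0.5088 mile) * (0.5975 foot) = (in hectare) 0.01491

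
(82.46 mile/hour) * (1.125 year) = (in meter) 1.308e+09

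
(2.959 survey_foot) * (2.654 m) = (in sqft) 25.77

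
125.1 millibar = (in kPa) 12.51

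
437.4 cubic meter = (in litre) 4.374e+05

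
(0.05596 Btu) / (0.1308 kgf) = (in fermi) 4.603e+16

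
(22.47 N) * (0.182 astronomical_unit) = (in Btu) 5.799e+08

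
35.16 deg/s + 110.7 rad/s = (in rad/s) 111.3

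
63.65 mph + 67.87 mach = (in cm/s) 2.314e+06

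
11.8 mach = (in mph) 8988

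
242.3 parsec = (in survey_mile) 4.646e+15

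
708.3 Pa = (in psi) 0.1027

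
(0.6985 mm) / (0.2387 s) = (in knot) 0.005688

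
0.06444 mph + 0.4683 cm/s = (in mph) 0.07492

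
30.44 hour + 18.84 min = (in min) 1845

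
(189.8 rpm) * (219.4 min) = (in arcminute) 8.995e+08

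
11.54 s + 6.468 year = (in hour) 5.666e+04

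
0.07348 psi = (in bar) 0.005066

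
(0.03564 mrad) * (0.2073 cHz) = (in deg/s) 4.233e-06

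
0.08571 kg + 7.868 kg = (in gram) 7954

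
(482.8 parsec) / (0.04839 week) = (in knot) 9.895e+14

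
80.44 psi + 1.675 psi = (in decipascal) 5.662e+06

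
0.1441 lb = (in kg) 0.06536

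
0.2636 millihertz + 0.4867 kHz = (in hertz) 486.7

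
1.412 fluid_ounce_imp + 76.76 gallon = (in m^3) 0.2906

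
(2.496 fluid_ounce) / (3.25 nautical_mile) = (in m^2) 1.226e-08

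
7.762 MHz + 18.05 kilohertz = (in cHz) 7.78e+08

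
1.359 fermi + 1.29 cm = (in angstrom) 1.29e+08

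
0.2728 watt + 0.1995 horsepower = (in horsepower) 0.1999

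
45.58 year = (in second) 1.437e+09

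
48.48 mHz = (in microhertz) 4.848e+04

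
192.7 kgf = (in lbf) 424.8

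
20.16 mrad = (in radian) 0.02016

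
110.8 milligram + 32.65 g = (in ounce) 1.156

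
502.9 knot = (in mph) 578.7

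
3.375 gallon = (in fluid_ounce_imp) 449.6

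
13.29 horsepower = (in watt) 9910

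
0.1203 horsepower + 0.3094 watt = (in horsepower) 0.1207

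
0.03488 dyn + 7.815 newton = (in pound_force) 1.757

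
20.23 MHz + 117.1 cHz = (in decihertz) 2.023e+08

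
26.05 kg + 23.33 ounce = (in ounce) 942.2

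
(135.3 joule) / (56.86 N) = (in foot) 7.807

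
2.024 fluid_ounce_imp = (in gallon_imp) 0.01265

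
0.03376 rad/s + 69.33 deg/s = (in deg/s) 71.26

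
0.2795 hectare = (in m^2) 2795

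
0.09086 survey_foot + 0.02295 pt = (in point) 78.53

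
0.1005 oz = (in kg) 0.002849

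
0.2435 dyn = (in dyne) 0.2435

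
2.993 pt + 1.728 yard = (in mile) 0.0009825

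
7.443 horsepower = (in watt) 5550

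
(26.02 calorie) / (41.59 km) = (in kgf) 0.0002669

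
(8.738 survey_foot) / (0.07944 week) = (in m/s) 5.543e-05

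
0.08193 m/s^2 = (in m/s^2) 0.08193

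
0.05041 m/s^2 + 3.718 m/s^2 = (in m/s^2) 3.768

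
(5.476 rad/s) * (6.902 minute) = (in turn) 360.9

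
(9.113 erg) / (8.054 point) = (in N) 0.0003207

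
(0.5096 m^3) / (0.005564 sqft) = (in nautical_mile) 0.5323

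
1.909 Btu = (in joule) 2014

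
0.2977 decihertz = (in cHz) 2.977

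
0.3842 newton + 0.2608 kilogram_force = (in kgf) 0.3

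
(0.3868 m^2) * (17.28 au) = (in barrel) 6.289e+12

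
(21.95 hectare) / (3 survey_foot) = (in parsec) 7.779e-12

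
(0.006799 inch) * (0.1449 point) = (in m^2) 8.828e-09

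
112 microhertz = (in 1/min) 0.00672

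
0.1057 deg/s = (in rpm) 0.01762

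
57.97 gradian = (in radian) 0.9106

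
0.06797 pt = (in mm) 0.02398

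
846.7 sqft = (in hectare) 0.007866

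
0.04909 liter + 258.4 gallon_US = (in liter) 978.2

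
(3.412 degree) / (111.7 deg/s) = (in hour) 8.485e-06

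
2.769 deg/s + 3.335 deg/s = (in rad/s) 0.1065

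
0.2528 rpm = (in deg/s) 1.517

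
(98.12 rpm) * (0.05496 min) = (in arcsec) 6.989e+06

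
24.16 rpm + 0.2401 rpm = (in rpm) 24.4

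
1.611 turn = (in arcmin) 3.48e+04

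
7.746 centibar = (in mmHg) 58.1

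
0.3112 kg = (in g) 311.2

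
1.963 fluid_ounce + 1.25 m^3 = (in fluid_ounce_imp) 4.4e+04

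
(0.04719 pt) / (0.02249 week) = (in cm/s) 1.224e-07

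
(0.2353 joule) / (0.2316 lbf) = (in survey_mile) 0.0001419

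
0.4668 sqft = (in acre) 1.072e-05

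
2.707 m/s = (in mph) 6.055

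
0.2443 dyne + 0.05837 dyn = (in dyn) 0.3027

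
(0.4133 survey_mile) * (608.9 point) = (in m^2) 142.9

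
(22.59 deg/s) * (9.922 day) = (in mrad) 3.38e+08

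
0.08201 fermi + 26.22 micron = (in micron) 26.22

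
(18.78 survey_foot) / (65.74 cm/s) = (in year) 2.761e-07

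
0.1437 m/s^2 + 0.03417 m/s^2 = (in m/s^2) 0.1779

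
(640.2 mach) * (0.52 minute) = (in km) 6801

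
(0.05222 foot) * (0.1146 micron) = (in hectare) 1.824e-13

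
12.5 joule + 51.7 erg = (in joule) 12.5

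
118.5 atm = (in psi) 1741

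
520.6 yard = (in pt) 1.349e+06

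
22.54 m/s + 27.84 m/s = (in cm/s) 5038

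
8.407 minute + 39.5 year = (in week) 2060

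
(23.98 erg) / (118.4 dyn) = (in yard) 0.002215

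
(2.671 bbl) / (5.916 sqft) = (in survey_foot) 2.535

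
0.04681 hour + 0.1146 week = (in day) 0.8042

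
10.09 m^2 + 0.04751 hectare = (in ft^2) 5223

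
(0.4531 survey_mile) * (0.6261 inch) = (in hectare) 0.00116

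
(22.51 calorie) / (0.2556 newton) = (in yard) 403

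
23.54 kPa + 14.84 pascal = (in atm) 0.2325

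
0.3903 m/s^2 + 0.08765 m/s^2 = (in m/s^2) 0.4779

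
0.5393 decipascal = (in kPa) 5.393e-05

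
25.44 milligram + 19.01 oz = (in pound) 1.188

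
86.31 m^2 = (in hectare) 0.008631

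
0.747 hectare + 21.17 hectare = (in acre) 54.16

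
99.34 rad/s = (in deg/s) 5692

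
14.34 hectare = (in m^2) 1.434e+05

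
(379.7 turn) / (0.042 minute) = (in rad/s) 946.7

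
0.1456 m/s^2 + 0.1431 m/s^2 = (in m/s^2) 0.2887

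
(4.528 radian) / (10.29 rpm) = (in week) 6.948e-06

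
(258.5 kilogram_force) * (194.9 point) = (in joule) 174.3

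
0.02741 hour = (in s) 98.68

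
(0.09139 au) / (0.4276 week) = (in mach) 155.3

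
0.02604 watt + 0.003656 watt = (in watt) 0.0297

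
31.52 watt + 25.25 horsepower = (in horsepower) 25.29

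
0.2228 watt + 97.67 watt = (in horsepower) 0.1313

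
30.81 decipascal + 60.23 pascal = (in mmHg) 0.4749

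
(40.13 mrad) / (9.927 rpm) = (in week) 6.383e-08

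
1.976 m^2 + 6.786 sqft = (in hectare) 0.0002606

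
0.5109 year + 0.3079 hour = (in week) 26.64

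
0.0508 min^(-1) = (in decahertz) 8.467e-05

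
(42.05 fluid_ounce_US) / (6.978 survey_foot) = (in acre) 1.445e-07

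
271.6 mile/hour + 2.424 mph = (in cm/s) 1.225e+04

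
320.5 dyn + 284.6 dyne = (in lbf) 0.00136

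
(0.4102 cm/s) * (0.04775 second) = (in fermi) 1.959e+11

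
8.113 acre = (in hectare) 3.283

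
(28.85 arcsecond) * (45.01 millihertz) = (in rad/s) 6.295e-06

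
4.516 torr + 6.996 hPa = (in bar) 0.01302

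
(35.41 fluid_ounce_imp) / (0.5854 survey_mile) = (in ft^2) 1.15e-05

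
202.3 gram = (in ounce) 7.136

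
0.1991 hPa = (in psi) 0.002888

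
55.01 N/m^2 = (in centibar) 0.05501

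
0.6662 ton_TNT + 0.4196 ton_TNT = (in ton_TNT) 1.086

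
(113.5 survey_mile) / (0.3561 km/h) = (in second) 1.847e+06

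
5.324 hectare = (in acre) 13.16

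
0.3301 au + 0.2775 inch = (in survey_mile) 3.068e+07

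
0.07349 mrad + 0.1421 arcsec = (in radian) 7.418e-05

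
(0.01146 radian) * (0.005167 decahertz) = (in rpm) 0.005655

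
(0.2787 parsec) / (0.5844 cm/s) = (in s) 1.472e+18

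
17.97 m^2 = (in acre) 0.00444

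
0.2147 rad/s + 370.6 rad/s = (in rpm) 3541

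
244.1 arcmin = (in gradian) 4.52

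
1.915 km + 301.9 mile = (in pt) 1.383e+09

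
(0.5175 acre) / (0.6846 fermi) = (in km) 3.059e+15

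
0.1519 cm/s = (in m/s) 0.001519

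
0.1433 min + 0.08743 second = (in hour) 0.002413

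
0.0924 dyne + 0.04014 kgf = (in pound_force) 0.08849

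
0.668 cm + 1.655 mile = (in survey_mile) 1.655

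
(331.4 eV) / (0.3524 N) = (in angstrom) 1.507e-06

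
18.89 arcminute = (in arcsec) 1133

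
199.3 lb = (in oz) 3189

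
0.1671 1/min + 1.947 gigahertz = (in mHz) 1.947e+12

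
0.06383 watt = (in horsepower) 8.56e-05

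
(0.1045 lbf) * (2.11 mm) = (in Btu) 9.296e-07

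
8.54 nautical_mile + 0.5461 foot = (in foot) 5.189e+04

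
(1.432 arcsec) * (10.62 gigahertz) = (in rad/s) 7.373e+04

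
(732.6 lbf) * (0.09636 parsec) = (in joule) 9.689e+18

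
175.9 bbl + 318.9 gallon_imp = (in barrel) 185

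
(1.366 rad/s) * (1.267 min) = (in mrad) 1.038e+05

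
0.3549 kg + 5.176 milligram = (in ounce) 12.52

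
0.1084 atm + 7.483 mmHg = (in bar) 0.1198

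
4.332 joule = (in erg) 4.332e+07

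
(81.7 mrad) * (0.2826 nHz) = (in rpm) 2.205e-10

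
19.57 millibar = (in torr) 14.68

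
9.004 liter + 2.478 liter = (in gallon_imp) 2.526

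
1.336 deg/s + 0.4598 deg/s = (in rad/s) 0.03134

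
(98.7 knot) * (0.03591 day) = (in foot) 5.169e+05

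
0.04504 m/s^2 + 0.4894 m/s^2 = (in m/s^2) 0.5344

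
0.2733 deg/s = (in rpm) 0.04555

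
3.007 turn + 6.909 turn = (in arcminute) 2.142e+05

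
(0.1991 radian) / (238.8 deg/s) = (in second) 0.04777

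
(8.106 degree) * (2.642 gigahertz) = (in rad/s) 3.738e+08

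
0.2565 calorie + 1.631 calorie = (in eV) 4.929e+19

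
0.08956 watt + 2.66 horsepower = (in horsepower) 2.66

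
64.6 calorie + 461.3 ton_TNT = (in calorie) 4.613e+11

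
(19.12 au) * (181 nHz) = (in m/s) 5.177e+05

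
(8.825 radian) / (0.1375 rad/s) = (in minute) 1.07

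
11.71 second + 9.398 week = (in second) 5.684e+06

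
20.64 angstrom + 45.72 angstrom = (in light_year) 7.014e-25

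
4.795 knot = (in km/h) 8.88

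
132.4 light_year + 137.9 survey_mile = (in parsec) 40.59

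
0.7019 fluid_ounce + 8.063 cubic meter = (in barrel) 50.71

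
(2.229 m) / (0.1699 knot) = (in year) 8.087e-07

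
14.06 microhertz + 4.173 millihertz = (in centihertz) 0.4187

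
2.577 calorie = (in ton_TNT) 2.577e-09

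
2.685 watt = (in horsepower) 0.003601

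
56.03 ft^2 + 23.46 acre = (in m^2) 9.494e+04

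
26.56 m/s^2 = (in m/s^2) 26.56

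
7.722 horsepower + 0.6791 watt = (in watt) 5759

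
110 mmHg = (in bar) 0.1467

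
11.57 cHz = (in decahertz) 0.01157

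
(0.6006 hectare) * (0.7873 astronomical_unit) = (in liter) 7.074e+17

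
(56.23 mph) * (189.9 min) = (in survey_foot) 9.397e+05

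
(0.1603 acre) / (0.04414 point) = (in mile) 2.589e+04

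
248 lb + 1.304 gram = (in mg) 1.125e+08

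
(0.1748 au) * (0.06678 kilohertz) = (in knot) 3.394e+12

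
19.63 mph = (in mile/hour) 19.63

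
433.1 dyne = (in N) 0.004331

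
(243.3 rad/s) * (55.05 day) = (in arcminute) 3.978e+12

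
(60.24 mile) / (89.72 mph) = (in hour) 0.6714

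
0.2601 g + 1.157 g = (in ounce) 0.04999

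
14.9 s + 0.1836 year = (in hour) 1608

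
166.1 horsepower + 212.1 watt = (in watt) 1.241e+05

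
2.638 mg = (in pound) 5.816e-06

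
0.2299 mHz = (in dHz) 0.002299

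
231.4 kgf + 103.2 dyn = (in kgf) 231.4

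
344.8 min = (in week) 0.03421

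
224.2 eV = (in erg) 3.592e-10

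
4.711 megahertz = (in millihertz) 4.711e+09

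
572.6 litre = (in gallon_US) 151.3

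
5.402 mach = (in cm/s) 1.839e+05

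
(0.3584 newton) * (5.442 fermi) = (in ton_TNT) 4.662e-25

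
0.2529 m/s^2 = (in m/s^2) 0.2529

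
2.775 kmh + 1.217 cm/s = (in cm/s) 78.3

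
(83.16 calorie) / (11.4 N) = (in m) 30.52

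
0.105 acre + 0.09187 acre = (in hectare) 0.07967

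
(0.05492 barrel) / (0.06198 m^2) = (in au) 9.417e-13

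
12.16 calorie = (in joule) 50.88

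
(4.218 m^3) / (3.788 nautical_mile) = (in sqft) 0.006472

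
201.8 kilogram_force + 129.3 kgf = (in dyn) 3.247e+08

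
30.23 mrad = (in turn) 0.004811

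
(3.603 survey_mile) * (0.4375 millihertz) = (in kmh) 9.133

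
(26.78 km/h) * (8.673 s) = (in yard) 70.56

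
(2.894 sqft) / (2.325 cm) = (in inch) 455.3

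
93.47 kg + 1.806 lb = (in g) 9.429e+04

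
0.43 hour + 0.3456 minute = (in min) 26.15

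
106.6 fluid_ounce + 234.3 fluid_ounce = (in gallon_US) 2.663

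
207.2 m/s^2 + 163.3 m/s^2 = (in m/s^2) 370.5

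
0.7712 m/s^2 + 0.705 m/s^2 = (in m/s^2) 1.476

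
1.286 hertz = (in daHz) 0.1286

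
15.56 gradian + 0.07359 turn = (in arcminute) 2430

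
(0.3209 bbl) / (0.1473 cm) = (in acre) 0.008559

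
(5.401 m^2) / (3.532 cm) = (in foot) 501.7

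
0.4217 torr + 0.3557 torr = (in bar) 0.001036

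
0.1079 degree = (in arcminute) 6.474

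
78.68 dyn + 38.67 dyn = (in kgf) 0.0001197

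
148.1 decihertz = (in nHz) 1.481e+10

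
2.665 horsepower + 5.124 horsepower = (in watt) 5808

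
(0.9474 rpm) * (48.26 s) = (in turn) 0.762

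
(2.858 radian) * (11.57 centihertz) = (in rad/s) 0.3307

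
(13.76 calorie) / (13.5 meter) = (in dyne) 4.265e+05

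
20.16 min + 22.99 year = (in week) 1199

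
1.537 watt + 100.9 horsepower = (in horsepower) 100.9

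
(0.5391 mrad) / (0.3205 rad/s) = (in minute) 2.803e-05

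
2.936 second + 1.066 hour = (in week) 0.00635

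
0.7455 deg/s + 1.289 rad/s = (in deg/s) 74.6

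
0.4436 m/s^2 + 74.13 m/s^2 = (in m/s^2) 74.57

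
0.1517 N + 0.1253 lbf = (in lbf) 0.1594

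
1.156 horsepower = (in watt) 862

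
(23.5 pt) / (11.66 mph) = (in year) 5.043e-11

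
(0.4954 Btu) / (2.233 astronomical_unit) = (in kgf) 1.595e-10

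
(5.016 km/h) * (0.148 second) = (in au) 1.378e-12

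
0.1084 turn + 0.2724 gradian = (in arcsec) 1.414e+05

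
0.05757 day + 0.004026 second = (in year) 0.0001577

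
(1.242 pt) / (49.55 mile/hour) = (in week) 3.271e-11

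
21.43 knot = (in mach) 0.03238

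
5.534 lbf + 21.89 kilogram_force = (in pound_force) 53.79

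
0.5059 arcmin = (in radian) 0.0001472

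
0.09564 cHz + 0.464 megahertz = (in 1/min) 2.784e+07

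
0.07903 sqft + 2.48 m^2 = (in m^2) 2.487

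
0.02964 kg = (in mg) 2.964e+04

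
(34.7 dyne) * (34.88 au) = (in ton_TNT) 0.4328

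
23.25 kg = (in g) 2.325e+04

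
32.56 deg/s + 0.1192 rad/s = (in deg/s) 39.39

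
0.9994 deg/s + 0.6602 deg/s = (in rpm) 0.2766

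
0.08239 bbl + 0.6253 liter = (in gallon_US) 3.626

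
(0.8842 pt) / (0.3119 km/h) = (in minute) 6.001e-05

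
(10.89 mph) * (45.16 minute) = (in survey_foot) 4.328e+04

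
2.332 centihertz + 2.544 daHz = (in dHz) 254.6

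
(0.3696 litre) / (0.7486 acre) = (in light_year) 1.29e-23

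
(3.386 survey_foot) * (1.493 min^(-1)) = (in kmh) 0.09245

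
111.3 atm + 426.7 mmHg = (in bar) 113.3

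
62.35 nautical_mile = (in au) 7.719e-07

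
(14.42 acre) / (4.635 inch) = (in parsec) 1.606e-11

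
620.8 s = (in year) 1.969e-05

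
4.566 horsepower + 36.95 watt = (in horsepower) 4.616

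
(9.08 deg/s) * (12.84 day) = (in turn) 2.798e+04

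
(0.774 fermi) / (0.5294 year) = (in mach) 1.362e-25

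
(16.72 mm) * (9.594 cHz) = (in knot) 0.003118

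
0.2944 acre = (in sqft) 1.282e+04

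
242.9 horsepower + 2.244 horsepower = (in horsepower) 245.1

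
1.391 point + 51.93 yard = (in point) 1.346e+05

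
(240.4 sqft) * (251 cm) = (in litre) 5.606e+04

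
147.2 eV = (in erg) 2.358e-10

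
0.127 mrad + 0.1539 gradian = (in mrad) 2.544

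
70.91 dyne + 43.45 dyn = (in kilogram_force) 0.0001166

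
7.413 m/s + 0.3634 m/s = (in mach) 0.02284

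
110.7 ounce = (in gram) 3138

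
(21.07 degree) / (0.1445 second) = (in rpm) 24.3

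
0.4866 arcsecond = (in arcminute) 0.00811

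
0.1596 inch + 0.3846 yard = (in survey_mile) 0.000221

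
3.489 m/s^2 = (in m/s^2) 3.489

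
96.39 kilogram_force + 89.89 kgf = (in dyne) 1.827e+08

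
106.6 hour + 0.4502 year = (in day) 168.8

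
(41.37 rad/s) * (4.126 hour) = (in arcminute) 2.112e+09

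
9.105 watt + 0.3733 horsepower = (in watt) 287.5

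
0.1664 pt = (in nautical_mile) 3.17e-08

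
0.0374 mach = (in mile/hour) 28.49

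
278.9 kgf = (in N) 2735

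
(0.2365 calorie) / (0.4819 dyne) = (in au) 1.373e-06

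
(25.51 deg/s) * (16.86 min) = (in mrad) 4.504e+05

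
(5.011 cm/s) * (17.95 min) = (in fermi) 5.397e+16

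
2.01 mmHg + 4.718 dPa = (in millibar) 2.684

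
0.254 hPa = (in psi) 0.003684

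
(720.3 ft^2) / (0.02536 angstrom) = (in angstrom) 2.639e+23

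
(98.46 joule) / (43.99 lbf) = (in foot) 1.651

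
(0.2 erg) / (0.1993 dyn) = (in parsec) 3.252e-19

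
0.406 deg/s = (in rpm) 0.06767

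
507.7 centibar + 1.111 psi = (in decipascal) 5.154e+06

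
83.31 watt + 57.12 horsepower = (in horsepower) 57.23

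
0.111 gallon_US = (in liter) 0.4202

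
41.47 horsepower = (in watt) 3.092e+04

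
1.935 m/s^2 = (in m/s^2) 1.935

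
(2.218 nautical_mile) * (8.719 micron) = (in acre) 8.85e-06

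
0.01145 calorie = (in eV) 2.99e+17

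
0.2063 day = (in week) 0.02947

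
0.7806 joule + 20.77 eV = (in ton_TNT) 1.866e-10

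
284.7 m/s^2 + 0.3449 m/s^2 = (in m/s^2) 285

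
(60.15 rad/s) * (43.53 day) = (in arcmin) 7.777e+11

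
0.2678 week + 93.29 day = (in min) 1.37e+05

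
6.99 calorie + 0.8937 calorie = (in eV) 2.059e+20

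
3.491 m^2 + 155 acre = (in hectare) 62.73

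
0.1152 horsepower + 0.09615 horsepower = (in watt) 157.6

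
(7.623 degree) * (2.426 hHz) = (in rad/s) 32.28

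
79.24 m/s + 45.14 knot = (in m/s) 102.5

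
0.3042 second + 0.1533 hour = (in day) 0.006391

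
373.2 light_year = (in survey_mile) 2.194e+15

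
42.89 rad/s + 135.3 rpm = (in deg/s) 3269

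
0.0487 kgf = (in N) 0.4776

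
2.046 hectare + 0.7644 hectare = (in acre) 6.945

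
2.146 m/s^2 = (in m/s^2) 2.146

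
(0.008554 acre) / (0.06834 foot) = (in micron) 1.662e+09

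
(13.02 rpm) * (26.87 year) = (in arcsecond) 2.383e+14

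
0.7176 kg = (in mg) 7.176e+05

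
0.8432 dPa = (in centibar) 8.432e-05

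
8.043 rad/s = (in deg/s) 460.8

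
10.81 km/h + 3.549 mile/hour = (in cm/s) 458.9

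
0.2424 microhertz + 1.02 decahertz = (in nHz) 1.02e+10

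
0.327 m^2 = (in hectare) 3.27e-05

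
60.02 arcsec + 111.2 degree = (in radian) 1.941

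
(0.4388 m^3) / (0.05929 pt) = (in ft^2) 2.258e+05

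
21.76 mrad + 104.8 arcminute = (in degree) 2.993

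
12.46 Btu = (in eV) 8.205e+22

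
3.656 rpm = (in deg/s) 21.94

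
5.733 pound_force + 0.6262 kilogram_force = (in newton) 31.64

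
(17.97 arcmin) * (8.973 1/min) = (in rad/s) 0.0007817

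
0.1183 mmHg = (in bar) 0.0001577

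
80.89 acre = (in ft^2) 3.524e+06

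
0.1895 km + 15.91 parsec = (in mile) 3.051e+14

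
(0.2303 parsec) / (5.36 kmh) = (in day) 5.524e+10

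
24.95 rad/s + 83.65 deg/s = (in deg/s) 1513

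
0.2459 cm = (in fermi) 2.459e+12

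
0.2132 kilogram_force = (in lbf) 0.47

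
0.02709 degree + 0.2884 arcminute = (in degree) 0.0319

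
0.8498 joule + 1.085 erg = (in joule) 0.8498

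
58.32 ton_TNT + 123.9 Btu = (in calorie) 5.832e+10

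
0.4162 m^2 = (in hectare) 4.162e-05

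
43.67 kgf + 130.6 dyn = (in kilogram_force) 43.67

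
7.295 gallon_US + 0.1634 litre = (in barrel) 0.1747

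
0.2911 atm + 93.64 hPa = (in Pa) 3.886e+04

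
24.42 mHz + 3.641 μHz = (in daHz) 0.002442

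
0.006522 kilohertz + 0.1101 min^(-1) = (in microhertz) 6.524e+06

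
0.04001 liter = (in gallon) 0.01057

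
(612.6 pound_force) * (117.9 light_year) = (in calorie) 7.265e+20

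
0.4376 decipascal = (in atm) 4.319e-07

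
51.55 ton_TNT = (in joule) 2.157e+11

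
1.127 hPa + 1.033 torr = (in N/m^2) 250.4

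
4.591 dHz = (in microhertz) 4.591e+05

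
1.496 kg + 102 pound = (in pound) 105.3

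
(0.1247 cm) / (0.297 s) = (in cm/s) 0.4199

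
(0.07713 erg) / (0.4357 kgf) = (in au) 1.207e-20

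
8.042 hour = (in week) 0.04787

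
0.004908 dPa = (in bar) 4.908e-09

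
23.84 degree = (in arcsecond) 8.582e+04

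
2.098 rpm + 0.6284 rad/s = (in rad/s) 0.8481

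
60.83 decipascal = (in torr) 0.04563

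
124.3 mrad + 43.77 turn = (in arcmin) 9.459e+05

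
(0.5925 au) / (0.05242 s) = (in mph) 3.782e+12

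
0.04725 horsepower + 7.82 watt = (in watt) 43.05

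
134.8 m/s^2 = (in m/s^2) 134.8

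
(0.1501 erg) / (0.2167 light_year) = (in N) 7.321e-24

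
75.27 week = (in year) 1.444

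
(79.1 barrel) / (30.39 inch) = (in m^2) 16.29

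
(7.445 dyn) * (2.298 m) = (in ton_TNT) 4.089e-14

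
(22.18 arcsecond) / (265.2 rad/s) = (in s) 4.055e-07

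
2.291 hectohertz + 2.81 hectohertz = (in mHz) 5.101e+05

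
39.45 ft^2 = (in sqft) 39.45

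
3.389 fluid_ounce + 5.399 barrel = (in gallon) 226.8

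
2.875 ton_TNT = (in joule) 1.203e+10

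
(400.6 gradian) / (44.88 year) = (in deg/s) 2.547e-07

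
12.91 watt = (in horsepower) 0.01731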